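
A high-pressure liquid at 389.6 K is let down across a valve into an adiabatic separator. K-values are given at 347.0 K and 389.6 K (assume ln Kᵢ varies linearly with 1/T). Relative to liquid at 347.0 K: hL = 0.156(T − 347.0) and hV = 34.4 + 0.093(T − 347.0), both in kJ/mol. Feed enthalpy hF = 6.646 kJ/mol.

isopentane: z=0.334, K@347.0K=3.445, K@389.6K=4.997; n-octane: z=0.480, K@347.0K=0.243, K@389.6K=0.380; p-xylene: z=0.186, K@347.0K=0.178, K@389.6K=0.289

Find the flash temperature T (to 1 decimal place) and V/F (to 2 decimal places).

T = 350.7 K, V/F = 0.18

Adiabatic flash: solve Rachford–Rice at each trial T, then check hF = ψ·hV(T) + (1−ψ)·hL(T).
  T = 347.0 K: K = (3.445, 0.243, 0.178), RR gives ψ = 0.158, H_out = 5.449 kJ/mol
  T = 389.6 K: K = (4.997, 0.380, 0.289), RR gives ψ = 0.350, H_out = 17.754 kJ/mol
  T = 368.3 K: K = (4.194, 0.308, 0.230), RR gives ψ = 0.259, H_out = 11.887 kJ/mol
  T = 357.6 K: K = (3.810, 0.274, 0.203), RR gives ψ = 0.211, H_out = 8.765 kJ/mol
  T = 352.3 K: K = (3.626, 0.258, 0.190), RR gives ψ = 0.185, H_out = 7.142 kJ/mol
  T = 349.6 K: K = (3.533, 0.251, 0.184), RR gives ψ = 0.172, H_out = 6.289 kJ/mol
  T = 351.0 K: K = (3.581, 0.255, 0.187), RR gives ψ = 0.179, H_out = 6.733 kJ/mol
Linear interpolation between T = 349.6 (H_out = 6.289) and T = 351.0 (H_out = 6.733) on hF = 6.646 gives T ≈ 350.7 K, at which ψ = 0.18.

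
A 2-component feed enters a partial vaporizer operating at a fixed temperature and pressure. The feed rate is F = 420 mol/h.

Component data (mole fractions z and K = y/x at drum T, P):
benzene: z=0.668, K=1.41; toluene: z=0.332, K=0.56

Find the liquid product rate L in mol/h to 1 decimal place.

Material balance + equilibrium reduce to Σ zᵢ(Kᵢ−1)/(1+ψ(Kᵢ−1)) = 0.
Feasibility: ΣzᵢKᵢ = 1.128, Σzᵢ/Kᵢ = 1.067 — both > 1, two phases present.
Binary case is linear: z₁(K₁−1)(1+ψ(K₂−1)) + z₂(K₂−1)(1+ψ(K₁−1)) = 0
⇒ ψ = [z₁(K₁−1)+z₂(K₂−1)] / [−(K₁−1)(K₂−1)] = 0.1278/0.1804 = 0.708
Then V = ψ·F = 0.7084·420 = 297.5 mol/h and L = F − V = 122.5 mol/h.

L = 122.5 mol/h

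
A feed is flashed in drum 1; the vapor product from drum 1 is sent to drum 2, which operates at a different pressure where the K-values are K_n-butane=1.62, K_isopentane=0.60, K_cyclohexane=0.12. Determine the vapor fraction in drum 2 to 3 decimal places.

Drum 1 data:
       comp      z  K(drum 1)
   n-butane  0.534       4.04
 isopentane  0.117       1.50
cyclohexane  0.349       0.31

V/F (drum 2) = 0.292

Drum 1:
Rachford–Rice: g(ψ₁) = Σ zᵢ(Kᵢ−1)/(1+ψ₁(Kᵢ−1)) = 0.
Feasibility: ΣzᵢKᵢ = 2.441, Σzᵢ/Kᵢ = 1.336 — both > 1, two phases present.
Iterate (Newton) starting at ψ₁ = 0.5:
  ψ₁ = 0.500: g = 0.3233, g' = -1.183 → ψ₁ = 0.773
  ψ₁ = 0.773: g = 0.0104, g' = -1.218 → ψ₁ = 0.782
Converged at ψ₁ = 0.782.
Drum-1 compositions:
  n-butane: x = 0.158, y = 0.639
  isopentane: x = 0.084, y = 0.126
  cyclohexane: x = 0.758, y = 0.235
Drum-2 feed = drum-1 vapor: z₂ = (0.6389, 0.1262, 0.2349).
Drum 2:
Material balance + equilibrium reduce to Σ zᵢ(Kᵢ−1)/(1+ψ₂(Kᵢ−1)) = 0.
g(0) = ΣzᵢKᵢ − 1 = 0.139 and g(1) = 1 − Σzᵢ/Kᵢ = -1.562, so a root lies in (0, 1).
Newton iteration, ψ₂⁰ = 0.64:
  ψ₂ = 0.640: g = -0.2575, g' = -1.116 → ψ₂ = 0.409
  ψ₂ = 0.409: g = -0.0674, g' = -0.629 → ψ₂ = 0.302
  ψ₂ = 0.302: g = -0.0053, g' = -0.538 → ψ₂ = 0.292
Converged at ψ₂ = 0.292.
  n-butane: x = 0.541, y = 0.876
  isopentane: x = 0.143, y = 0.086
  cyclohexane: x = 0.316, y = 0.038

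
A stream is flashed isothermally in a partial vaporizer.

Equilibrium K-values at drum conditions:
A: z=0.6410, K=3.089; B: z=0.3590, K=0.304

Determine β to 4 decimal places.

β = 0.7491

Binary case is linear: z₁(K₁−1)(1+β(K₂−1)) + z₂(K₂−1)(1+β(K₁−1)) = 0
⇒ β = [z₁(K₁−1)+z₂(K₂−1)] / [−(K₁−1)(K₂−1)] = 1.08919/1.45394 = 0.7491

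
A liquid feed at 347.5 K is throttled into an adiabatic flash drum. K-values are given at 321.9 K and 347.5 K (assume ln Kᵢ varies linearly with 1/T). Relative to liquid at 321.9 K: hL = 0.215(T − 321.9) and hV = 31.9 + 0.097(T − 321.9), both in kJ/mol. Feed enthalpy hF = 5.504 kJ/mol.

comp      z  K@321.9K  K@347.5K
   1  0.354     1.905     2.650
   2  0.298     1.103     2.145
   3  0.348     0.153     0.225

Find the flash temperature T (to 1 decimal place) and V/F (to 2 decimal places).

T = 323.7 K, V/F = 0.16

Adiabatic flash: solve Rachford–Rice at each trial T, then check hF = ψ·hV(T) + (1−ψ)·hL(T).
  T = 321.9 K: K = (1.905, 1.103, 0.153), RR gives ψ = 0.104, H_out = 3.315 kJ/mol
  T = 347.5 K: K = (2.650, 2.145, 0.225), RR gives ψ = 0.592, H_out = 22.614 kJ/mol
  T = 334.7 K: K = (2.261, 1.558, 0.187), RR gives ψ = 0.416, H_out = 15.400 kJ/mol
  T = 328.3 K: K = (2.079, 1.315, 0.169), RR gives ψ = 0.284, H_out = 10.236 kJ/mol
  T = 325.1 K: K = (1.991, 1.206, 0.161), RR gives ψ = 0.201, H_out = 7.033 kJ/mol
  T = 323.5 K: K = (1.948, 1.153, 0.157), RR gives ψ = 0.154, H_out = 5.243 kJ/mol
Linear interpolation between T = 323.5 (H_out = 5.243) and T = 325.1 (H_out = 7.033) on hF = 5.504 gives T ≈ 323.7 K, at which ψ = 0.16.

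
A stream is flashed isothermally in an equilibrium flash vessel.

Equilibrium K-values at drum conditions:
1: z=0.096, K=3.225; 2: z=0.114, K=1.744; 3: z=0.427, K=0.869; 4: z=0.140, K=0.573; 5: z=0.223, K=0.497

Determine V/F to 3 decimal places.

V/F = 0.136

Rachford–Rice: g(V/F) = Σ zᵢ(Kᵢ−1)/(1+V/F(Kᵢ−1)) = 0.
g(0) = ΣzᵢKᵢ − 1 = 0.071 and g(1) = 1 − Σzᵢ/Kᵢ = -0.280, so a root lies in (0, 1).
Newton–Raphson from V/F = 0.5:
  V/F = 0.500: g = -0.1228, g' = -0.290 → V/F = 0.077
  V/F = 0.077: g = 0.0275, g' = -0.498 → V/F = 0.132
  V/F = 0.132: g = 0.0018, g' = -0.437 → V/F = 0.136
Converged at V/F = 0.136.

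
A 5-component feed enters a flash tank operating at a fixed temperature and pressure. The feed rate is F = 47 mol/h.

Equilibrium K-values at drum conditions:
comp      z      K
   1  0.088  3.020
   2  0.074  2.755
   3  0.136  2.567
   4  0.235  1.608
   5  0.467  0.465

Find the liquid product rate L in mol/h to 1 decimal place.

L = 19.6 mol/h

Iterate (Newton) starting at ψ = 0.5:
  ψ = 0.500: g = 0.0456, g' = -0.559 → ψ = 0.582
Converged at ψ = 0.582.
Then V = ψ·F = 0.5822·47 = 27.4 mol/h and L = F − V = 19.6 mol/h.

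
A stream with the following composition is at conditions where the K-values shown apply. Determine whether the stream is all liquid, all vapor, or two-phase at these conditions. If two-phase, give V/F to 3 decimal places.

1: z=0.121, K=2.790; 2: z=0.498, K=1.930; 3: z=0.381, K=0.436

ΣzᵢKᵢ = 1.465; Σzᵢ/Kᵢ = 1.175.
Both exceed 1, so a two-phase solution exists.
Iterate (Newton) starting at ψ = 0.5:
  ψ = 0.500: g = 0.1312, g' = -0.544 → ψ = 0.741
  ψ = 0.741: g = -0.0020, g' = -0.580 → ψ = 0.738
Converged at ψ = 0.738.

two-phase, V/F = 0.738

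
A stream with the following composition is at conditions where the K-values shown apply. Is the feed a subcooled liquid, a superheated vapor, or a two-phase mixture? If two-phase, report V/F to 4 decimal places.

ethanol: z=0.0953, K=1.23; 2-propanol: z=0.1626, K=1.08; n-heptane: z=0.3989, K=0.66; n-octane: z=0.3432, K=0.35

subcooled liquid

ΣzᵢKᵢ = 0.6762; Σzᵢ/Kᵢ = 1.8130.
Since ΣzᵢKᵢ < 1 the mixture is below its bubble point — single liquid phase.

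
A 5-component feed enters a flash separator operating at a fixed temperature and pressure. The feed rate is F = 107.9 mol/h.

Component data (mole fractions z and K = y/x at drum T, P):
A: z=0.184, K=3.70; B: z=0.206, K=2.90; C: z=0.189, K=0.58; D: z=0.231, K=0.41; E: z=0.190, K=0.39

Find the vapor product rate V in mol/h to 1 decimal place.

V = 47.5 mol/h

Rachford–Rice: g(V/F) = Σ zᵢ(Kᵢ−1)/(1+V/F(Kᵢ−1)) = 0.
g(0) = ΣzᵢKᵢ − 1 = 0.557 and g(1) = 1 − Σzᵢ/Kᵢ = -0.497, so a root lies in (0, 1).
Newton iteration, V/F⁰ = 0.65:
  V/F = 0.650: g = -0.1669, g' = -0.794 → V/F = 0.440
Converged at V/F = 0.440.
Then V = V/F·F = 0.4404·107.9 = 47.5 mol/h and L = F − V = 60.4 mol/h.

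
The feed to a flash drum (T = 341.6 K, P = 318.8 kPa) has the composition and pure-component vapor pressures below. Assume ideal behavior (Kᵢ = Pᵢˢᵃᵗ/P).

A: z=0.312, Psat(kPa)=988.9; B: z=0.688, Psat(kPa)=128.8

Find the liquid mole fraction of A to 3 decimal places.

Raoult's law: Kᵢ = Pᵢˢᵃᵗ/P = Pᵢˢᵃᵗ/318.8.
  K_A = 988.9/318.8 = 3.10194, K_B = 128.8/318.8 = 0.40402
Material balance + equilibrium reduce to Σ zᵢ(Kᵢ−1)/(1+V/F(Kᵢ−1)) = 0.
Check two-phase: ΣzᵢKᵢ = 1.246 > 1 and Σzᵢ/Kᵢ = 1.803 > 1, so g(0) = 0.246 > 0 and g(1) = -0.803 < 0.
Binary case is linear: z₁(K₁−1)(1+V/F(K₂−1)) + z₂(K₂−1)(1+V/F(K₁−1)) = 0
⇒ V/F = [z₁(K₁−1)+z₂(K₂−1)] / [−(K₁−1)(K₂−1)] = 0.2458/1.2527 = 0.196
Compositions from xᵢ = zᵢ/(1+V/F(Kᵢ−1)), yᵢ = Kᵢxᵢ:
  A: x = 0.221, y = 0.685
  B: x = 0.779, y = 0.315

x_A = 0.221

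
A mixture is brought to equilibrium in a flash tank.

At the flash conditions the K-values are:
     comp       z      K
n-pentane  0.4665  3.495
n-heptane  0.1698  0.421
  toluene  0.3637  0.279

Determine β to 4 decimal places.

β = 0.4735

Let β = V/F and solve Σ zᵢ(Kᵢ−1)/(1+β(Kᵢ−1)) = 0.
Check two-phase: ΣzᵢKᵢ = 1.8034 > 1 and Σzᵢ/Kᵢ = 1.8404 > 1, so g(0) = 0.8034 > 0 and g(1) = -0.8404 < 0.
Newton–Raphson from β = 0.6:
  β = 0.6000: g = -0.14668, g' = -1.1867 → β = 0.4764
  β = 0.4764: g = -0.00337, g' = -1.1535 → β = 0.4735
Converged at β = 0.4735.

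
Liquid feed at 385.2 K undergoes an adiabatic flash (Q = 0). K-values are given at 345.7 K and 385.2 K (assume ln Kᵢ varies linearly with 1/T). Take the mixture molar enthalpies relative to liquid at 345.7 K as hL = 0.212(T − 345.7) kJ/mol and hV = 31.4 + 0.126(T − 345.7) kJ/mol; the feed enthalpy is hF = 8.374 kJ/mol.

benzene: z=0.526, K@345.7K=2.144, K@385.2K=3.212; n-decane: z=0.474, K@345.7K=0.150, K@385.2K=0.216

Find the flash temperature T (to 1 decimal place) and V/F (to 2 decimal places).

Adiabatic flash: solve Rachford–Rice at each trial T, then check hF = ψ·hV(T) + (1−ψ)·hL(T).
  T = 345.7 K: K = (2.144, 0.150), RR gives ψ = 0.204, H_out = 6.421 kJ/mol
  T = 385.2 K: K = (3.212, 0.216), RR gives ψ = 0.457, H_out = 21.161 kJ/mol
  T = 365.4 K: K = (2.652, 0.182), RR gives ψ = 0.356, H_out = 14.746 kJ/mol
  T = 355.5 K: K = (2.390, 0.165), RR gives ψ = 0.289, H_out = 10.918 kJ/mol
  T = 350.6 K: K = (2.265, 0.158), RR gives ψ = 0.250, H_out = 8.779 kJ/mol
  T = 348.1 K: K = (2.203, 0.154), RR gives ψ = 0.228, H_out = 7.607 kJ/mol
  T = 349.4 K: K = (2.235, 0.156), RR gives ψ = 0.239, H_out = 8.224 kJ/mol
Linear interpolation between T = 349.4 (H_out = 8.224) and T = 350.6 (H_out = 8.779) on hF = 8.374 gives T ≈ 349.7 K, at which ψ = 0.24.

T = 349.7 K, V/F = 0.24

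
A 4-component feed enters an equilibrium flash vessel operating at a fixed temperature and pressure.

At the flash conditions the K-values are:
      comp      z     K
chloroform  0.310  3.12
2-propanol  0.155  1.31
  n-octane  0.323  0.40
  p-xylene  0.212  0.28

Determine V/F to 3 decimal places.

Material balance + equilibrium reduce to Σ zᵢ(Kᵢ−1)/(1+V/F(Kᵢ−1)) = 0.
Feasibility: ΣzᵢKᵢ = 1.359, Σzᵢ/Kᵢ = 1.782 — both > 1, two phases present.
Newton–Raphson from V/F = 0.39:
  V/F = 0.390: g = -0.0626, g' = -0.840 → V/F = 0.315
  V/F = 0.315: g = 0.0011, g' = -0.874 → V/F = 0.317
Converged at V/F = 0.317.

V/F = 0.317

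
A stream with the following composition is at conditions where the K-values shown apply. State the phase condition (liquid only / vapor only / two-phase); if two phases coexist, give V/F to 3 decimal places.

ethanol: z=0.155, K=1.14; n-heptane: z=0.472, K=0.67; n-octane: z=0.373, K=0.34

ΣzᵢKᵢ = 0.620; Σzᵢ/Kᵢ = 1.938.
Since ΣzᵢKᵢ < 1 the mixture is below its bubble point — single liquid phase.

liquid only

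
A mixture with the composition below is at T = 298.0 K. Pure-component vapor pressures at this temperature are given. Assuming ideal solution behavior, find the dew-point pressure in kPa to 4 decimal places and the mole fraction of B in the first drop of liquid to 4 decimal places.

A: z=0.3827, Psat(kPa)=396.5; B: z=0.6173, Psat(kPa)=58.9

Pdew = 87.3693 kPa, x_B = 0.9157

At the dew point ψ → 1, so Σzᵢ/Kᵢ = 1 with Kᵢ = Pᵢˢᵃᵗ/P ⇒ 1/P = Σzᵢ/Pᵢˢᵃᵗ.
1/P = 0.3827/396.5 + 0.6173/58.9 = 0.0114457 ⇒ P = 87.3693 kPa
xᵢ = zᵢP/Pᵢˢᵃᵗ ⇒ x_B = 0.6173·87.3693/58.9 = 0.9157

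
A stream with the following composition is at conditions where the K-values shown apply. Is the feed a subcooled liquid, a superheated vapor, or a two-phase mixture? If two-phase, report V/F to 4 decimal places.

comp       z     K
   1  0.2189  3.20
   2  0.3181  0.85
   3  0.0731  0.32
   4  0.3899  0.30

ΣzᵢKᵢ = 1.1112; Σzᵢ/Kᵢ = 1.9707.
Both exceed 1, so a two-phase solution exists.
Let ψ = V/F and solve Σ zᵢ(Kᵢ−1)/(1+ψ(Kᵢ−1)) = 0.
Newton–Raphson from ψ = 0.49:
  ψ = 0.4900: g = -0.30971, g' = -0.7723 → ψ = 0.0890
  ψ = 0.0890: g = 0.01041, g' = -1.0039 → ψ = 0.0994
  ψ = 0.0994: g = 0.00012, g' = -0.9804 → ψ = 0.0995
Converged at ψ = 0.0995.

two-phase, V/F = 0.0995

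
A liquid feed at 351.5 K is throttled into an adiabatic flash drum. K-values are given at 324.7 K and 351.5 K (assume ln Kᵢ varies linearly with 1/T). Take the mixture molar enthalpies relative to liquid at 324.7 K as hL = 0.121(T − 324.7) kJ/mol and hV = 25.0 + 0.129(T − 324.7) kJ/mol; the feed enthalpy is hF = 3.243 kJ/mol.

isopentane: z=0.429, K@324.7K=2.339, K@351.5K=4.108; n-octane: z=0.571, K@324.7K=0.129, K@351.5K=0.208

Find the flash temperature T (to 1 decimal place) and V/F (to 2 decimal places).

T = 327.6 K, V/F = 0.12

Adiabatic flash: solve Rachford–Rice at each trial T, then check hF = ψ·hV(T) + (1−ψ)·hL(T).
  T = 324.7 K: K = (2.339, 0.129), RR gives ψ = 0.066, H_out = 1.652 kJ/mol
  T = 351.5 K: K = (4.108, 0.208), RR gives ψ = 0.358, H_out = 12.268 kJ/mol
  T = 338.1 K: K = (3.135, 0.165), RR gives ψ = 0.246, H_out = 7.810 kJ/mol
  T = 331.4 K: K = (2.716, 0.146), RR gives ψ = 0.170, H_out = 5.065 kJ/mol
  T = 328.0 K: K = (2.519, 0.137), RR gives ψ = 0.122, H_out = 3.441 kJ/mol
  T = 326.4 K: K = (2.431, 0.133), RR gives ψ = 0.096, H_out = 2.604 kJ/mol
Linear interpolation between T = 326.4 (H_out = 2.604) and T = 328.0 (H_out = 3.441) on hF = 3.243 gives T ≈ 327.6 K, at which ψ = 0.12.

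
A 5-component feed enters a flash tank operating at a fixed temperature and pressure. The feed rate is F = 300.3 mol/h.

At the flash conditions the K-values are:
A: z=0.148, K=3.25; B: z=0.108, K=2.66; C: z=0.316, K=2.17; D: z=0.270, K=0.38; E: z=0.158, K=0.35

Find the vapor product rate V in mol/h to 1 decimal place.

Iterate (Newton) starting at ψ = 0.42:
  ψ = 0.420: g = 0.1571, g' = -0.812 → ψ = 0.614
  ψ = 0.614: g = 0.0029, g' = -0.807 → ψ = 0.617
Converged at ψ = 0.617.
Then V = ψ·F = 0.6172·300.3 = 185.3 mol/h and L = F − V = 115.0 mol/h.

V = 185.3 mol/h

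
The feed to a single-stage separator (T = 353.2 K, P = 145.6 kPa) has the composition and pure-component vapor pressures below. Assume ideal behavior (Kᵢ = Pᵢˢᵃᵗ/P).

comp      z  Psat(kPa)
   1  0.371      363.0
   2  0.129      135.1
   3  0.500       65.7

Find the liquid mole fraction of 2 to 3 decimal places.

Raoult's law: Kᵢ = Pᵢˢᵃᵗ/P = Pᵢˢᵃᵗ/145.6.
  K_1 = 363.0/145.6 = 2.49313, K_2 = 135.1/145.6 = 0.92788, K_3 = 65.7/145.6 = 0.45124
Material balance + equilibrium reduce to Σ zᵢ(Kᵢ−1)/(1+V/F(Kᵢ−1)) = 0.
Check two-phase: ΣzᵢKᵢ = 1.270 > 1 and Σzᵢ/Kᵢ = 1.396 > 1, so g(0) = 0.270 > 0 and g(1) = -0.396 < 0.
Newton–Raphson from V/F = 0.5:
  V/F = 0.500: g = -0.0706, g' = -0.558 → V/F = 0.373
  V/F = 0.373: g = 0.0010, g' = -0.580 → V/F = 0.375
Converged at V/F = 0.375.
Compositions from xᵢ = zᵢ/(1+V/F(Kᵢ−1)), yᵢ = Kᵢxᵢ:
  1: x = 0.238, y = 0.593
  2: x = 0.133, y = 0.123
  3: x = 0.630, y = 0.284

x_2 = 0.133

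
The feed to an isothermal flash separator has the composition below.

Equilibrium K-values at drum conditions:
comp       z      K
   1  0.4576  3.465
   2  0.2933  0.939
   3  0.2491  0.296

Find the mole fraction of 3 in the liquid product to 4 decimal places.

x_3 = 0.5328

Let ψ = V/F and solve Σ zᵢ(Kᵢ−1)/(1+ψ(Kᵢ−1)) = 0.
Check two-phase: ΣzᵢKᵢ = 1.9347 > 1 and Σzᵢ/Kᵢ = 1.2860 > 1, so g(0) = 0.9347 > 0 and g(1) = -0.2860 < 0.
Newton iteration, ψ⁰ = 0.4:
  ψ = 0.4000: g = 0.30552, g' = -0.9453 → ψ = 0.7232
  ψ = 0.7232: g = 0.02939, g' = -0.8726 → ψ = 0.7569
  ψ = 0.7569: g = -0.00053, g' = -0.9055 → ψ = 0.7563
Converged at ψ = 0.7563.
Compositions from xᵢ = zᵢ/(1+ψ(Kᵢ−1)), yᵢ = Kᵢxᵢ:
  1: x = 0.1598, y = 0.5536
  2: x = 0.3075, y = 0.2887
  3: x = 0.5328, y = 0.1577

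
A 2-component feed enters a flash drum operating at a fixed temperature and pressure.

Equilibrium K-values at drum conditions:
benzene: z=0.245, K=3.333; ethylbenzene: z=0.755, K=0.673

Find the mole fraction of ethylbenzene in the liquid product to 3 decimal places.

Material balance + equilibrium reduce to Σ zᵢ(Kᵢ−1)/(1+V/F(Kᵢ−1)) = 0.
Check two-phase: ΣzᵢKᵢ = 1.325 > 1 and Σzᵢ/Kᵢ = 1.195 > 1, so g(0) = 0.325 > 0 and g(1) = -0.195 < 0.
Binary case is linear: z₁(K₁−1)(1+V/F(K₂−1)) + z₂(K₂−1)(1+V/F(K₁−1)) = 0
⇒ V/F = [z₁(K₁−1)+z₂(K₂−1)] / [−(K₁−1)(K₂−1)] = 0.3247/0.7629 = 0.426
Compositions from xᵢ = zᵢ/(1+V/F(Kᵢ−1)), yᵢ = Kᵢxᵢ:
  benzene: x = 0.123, y = 0.410
  ethylbenzene: x = 0.877, y = 0.590

x_ethylbenzene = 0.877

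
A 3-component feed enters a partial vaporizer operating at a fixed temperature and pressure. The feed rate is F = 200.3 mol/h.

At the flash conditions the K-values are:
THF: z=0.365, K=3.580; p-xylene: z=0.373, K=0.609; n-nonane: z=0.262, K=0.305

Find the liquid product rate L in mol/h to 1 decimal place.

Material balance + equilibrium reduce to Σ zᵢ(Kᵢ−1)/(1+ψ(Kᵢ−1)) = 0.
Check two-phase: ΣzᵢKᵢ = 1.614 > 1 and Σzᵢ/Kᵢ = 1.573 > 1, so g(0) = 0.614 > 0 and g(1) = -0.573 < 0.
Newton iteration, ψ⁰ = 0.59:
  ψ = 0.590: g = -0.1249, g' = -0.842 → ψ = 0.442
  ψ = 0.442: g = 0.0011, g' = -0.878 → ψ = 0.443
Converged at ψ = 0.443.
Then V = ψ·F = 0.4429·200.3 = 88.7 mol/h and L = F − V = 111.6 mol/h.

L = 111.6 mol/h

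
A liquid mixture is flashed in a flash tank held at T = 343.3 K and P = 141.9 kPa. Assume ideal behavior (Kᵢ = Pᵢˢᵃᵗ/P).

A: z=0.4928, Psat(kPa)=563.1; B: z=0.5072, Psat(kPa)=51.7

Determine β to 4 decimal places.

β = 0.6044

Raoult's law: Kᵢ = Pᵢˢᵃᵗ/P = Pᵢˢᵃᵗ/141.9.
  K_A = 563.1/141.9 = 3.968288, K_B = 51.7/141.9 = 0.364341
Let β = V/F and solve Σ zᵢ(Kᵢ−1)/(1+β(Kᵢ−1)) = 0.
Feasibility: ΣzᵢKᵢ = 2.1404, Σzᵢ/Kᵢ = 1.5163 — both > 1, two phases present.
Binary case is linear: z₁(K₁−1)(1+β(K₂−1)) + z₂(K₂−1)(1+β(K₁−1)) = 0
⇒ β = [z₁(K₁−1)+z₂(K₂−1)] / [−(K₁−1)(K₂−1)] = 1.14037/1.88682 = 0.6044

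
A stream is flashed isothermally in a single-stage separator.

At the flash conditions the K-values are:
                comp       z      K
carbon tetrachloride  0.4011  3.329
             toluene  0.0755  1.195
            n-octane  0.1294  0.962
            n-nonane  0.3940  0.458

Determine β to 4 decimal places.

β = 0.7307

Rachford–Rice: g(β) = Σ zᵢ(Kᵢ−1)/(1+β(Kᵢ−1)) = 0.
Check two-phase: ΣzᵢKᵢ = 1.7304 > 1 and Σzᵢ/Kᵢ = 1.1784 > 1, so g(0) = 0.7304 > 0 and g(1) = -0.1784 < 0.
Iterate (Newton) starting at β = 0.5:
  β = 0.5000: g = 0.14705, g' = -0.6848 → β = 0.7148
  β = 0.7148: g = 0.00985, g' = -0.6172 → β = 0.7307
Converged at β = 0.7307.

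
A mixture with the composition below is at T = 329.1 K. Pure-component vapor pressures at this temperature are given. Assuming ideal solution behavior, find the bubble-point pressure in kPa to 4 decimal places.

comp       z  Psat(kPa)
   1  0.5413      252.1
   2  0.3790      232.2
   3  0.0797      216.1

Pbub = 241.6887 kPa

At the bubble point ψ → 0, so ΣzᵢKᵢ = 1 with Kᵢ = Pᵢˢᵃᵗ/P ⇒ P = ΣzᵢPᵢˢᵃᵗ.
P = 0.5413·252.1 + 0.3790·232.2 + 0.0797·216.1 = 241.6887 kPa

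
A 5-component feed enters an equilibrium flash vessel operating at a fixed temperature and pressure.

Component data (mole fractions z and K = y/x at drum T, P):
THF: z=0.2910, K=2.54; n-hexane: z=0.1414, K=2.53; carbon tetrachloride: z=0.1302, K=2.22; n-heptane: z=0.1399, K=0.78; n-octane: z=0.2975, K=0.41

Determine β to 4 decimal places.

β = 0.8135

Iterate (Newton) starting at β = 0.5:
  β = 0.5000: g = 0.19087, g' = -0.6182 → β = 0.8087
  β = 0.8087: g = 0.00307, g' = -0.6410 → β = 0.8135
Converged at β = 0.8135.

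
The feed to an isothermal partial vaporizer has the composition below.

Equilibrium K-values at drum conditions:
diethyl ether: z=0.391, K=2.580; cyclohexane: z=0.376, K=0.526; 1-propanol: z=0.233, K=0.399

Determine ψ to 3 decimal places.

Material balance + equilibrium reduce to Σ zᵢ(Kᵢ−1)/(1+ψ(Kᵢ−1)) = 0.
Check two-phase: ΣzᵢKᵢ = 1.300 > 1 and Σzᵢ/Kᵢ = 1.450 > 1, so g(0) = 0.300 > 0 and g(1) = -0.450 < 0.
Iterate (Newton) starting at ψ = 0.5:
  ψ = 0.500: g = -0.0886, g' = -0.622 → ψ = 0.357
  ψ = 0.357: g = 0.0019, g' = -0.658 → ψ = 0.360
Converged at ψ = 0.360.

ψ = 0.360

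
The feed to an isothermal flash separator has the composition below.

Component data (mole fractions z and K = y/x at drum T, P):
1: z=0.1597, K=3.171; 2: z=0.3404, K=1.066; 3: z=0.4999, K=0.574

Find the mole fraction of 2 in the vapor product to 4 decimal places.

y_2 = 0.3565

Newton–Raphson from ψ = 0.5:
  ψ = 0.5000: g = -0.08260, g' = -0.3209 → ψ = 0.2426
  ψ = 0.2426: g = 0.01170, g' = -0.4372 → ψ = 0.2694
  ψ = 0.2694: g = 0.00028, g' = -0.4169 → ψ = 0.2700
Converged at ψ = 0.2700.
Compositions from xᵢ = zᵢ/(1+ψ(Kᵢ−1)), yᵢ = Kᵢxᵢ:
  1: x = 0.1007, y = 0.3192
  2: x = 0.3344, y = 0.3565
  3: x = 0.5649, y = 0.3242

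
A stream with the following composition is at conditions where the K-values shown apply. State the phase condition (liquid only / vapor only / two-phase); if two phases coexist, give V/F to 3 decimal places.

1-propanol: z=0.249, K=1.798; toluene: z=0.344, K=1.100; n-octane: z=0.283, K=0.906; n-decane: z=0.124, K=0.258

ΣzᵢKᵢ = 1.114; Σzᵢ/Kᵢ = 1.244.
Both exceed 1, so a two-phase solution exists.
Let ψ = V/F and solve Σ zᵢ(Kᵢ−1)/(1+ψ(Kᵢ−1)) = 0.
Iterate (Newton) starting at ψ = 0.5:
  ψ = 0.500: g = 0.0006, g' = -0.259 → ψ = 0.502
Converged at ψ = 0.502.

two-phase, V/F = 0.502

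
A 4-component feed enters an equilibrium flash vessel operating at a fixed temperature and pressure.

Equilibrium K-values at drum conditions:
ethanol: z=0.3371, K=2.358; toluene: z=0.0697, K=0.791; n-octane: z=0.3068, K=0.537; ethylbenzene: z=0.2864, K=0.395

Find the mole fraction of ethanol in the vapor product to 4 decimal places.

Rachford–Rice: g(β) = Σ zᵢ(Kᵢ−1)/(1+β(Kᵢ−1)) = 0.
Check two-phase: ΣzᵢKᵢ = 1.1279 > 1 and Σzᵢ/Kᵢ = 1.5275 > 1, so g(0) = 0.1279 > 0 and g(1) = -0.5275 < 0.
Newton iteration, β⁰ = 0.5:
  β = 0.5000: g = -0.17687, g' = -0.5512 → β = 0.1791
  β = 0.1791: g = 0.00388, g' = -0.6156 → β = 0.1854
Converged at β = 0.1854.
Compositions from xᵢ = zᵢ/(1+β(Kᵢ−1)), yᵢ = Kᵢxᵢ:
  ethanol: x = 0.2693, y = 0.6350
  toluene: x = 0.0725, y = 0.0574
  n-octane: x = 0.3356, y = 0.1802
  ethylbenzene: x = 0.3226, y = 0.1274

y_ethanol = 0.6350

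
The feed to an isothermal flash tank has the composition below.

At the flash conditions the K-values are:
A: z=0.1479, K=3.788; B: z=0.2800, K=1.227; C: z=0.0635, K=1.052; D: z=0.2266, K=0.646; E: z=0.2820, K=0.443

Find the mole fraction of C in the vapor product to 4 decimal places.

y_C = 0.0657

Rachford–Rice: g(V/F) = Σ zᵢ(Kᵢ−1)/(1+V/F(Kᵢ−1)) = 0.
Check two-phase: ΣzᵢKᵢ = 1.2419 > 1 and Σzᵢ/Kᵢ = 1.3149 > 1, so g(0) = 0.2419 > 0 and g(1) = -0.3149 < 0.
Iterate (Newton) starting at V/F = 0.5:
  V/F = 0.5000: g = -0.08263, g' = -0.4224 → V/F = 0.3044
  V/F = 0.3044: g = 0.00672, g' = -0.5117 → V/F = 0.3175
  V/F = 0.3175: g = 0.00007, g' = -0.5014 → V/F = 0.3176
Converged at V/F = 0.3176.
Compositions from xᵢ = zᵢ/(1+V/F(Kᵢ−1)), yᵢ = Kᵢxᵢ:
  A: x = 0.0784, y = 0.2971
  B: x = 0.2612, y = 0.3205
  C: x = 0.0625, y = 0.0657
  D: x = 0.2553, y = 0.1649
  E: x = 0.3426, y = 0.1518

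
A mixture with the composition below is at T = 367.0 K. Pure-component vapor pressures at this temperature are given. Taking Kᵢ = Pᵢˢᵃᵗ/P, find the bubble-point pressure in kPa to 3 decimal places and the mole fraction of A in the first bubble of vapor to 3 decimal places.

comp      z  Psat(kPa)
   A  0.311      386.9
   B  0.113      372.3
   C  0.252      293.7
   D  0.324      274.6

Pbub = 325.379 kPa, y_A = 0.370

At the bubble point ψ → 0, so ΣzᵢKᵢ = 1 with Kᵢ = Pᵢˢᵃᵗ/P ⇒ P = ΣzᵢPᵢˢᵃᵗ.
P = 0.311·386.9 + 0.113·372.3 + 0.252·293.7 + 0.324·274.6 = 325.379 kPa
yᵢ = zᵢPᵢˢᵃᵗ/P ⇒ y_A = 0.311·386.9/325.379 = 0.370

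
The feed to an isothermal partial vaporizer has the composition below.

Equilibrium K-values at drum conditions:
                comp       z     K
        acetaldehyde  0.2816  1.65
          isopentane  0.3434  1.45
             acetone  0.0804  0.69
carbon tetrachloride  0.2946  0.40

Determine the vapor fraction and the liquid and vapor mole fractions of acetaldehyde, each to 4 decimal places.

ψ = 0.4470, x_acetaldehyde = 0.2182, y_acetaldehyde = 0.3600

Newton–Raphson from ψ = 0.5:
  ψ = 0.5000: g = -0.01772, g' = -0.3414 → ψ = 0.4481
  ψ = 0.4481: g = -0.00035, g' = -0.3283 → ψ = 0.4470
Converged at ψ = 0.4470.
Compositions from xᵢ = zᵢ/(1+ψ(Kᵢ−1)), yᵢ = Kᵢxᵢ:
  acetaldehyde: x = 0.2182, y = 0.3600
  isopentane: x = 0.2859, y = 0.4145
  acetone: x = 0.0933, y = 0.0644
  carbon tetrachloride: x = 0.4026, y = 0.1610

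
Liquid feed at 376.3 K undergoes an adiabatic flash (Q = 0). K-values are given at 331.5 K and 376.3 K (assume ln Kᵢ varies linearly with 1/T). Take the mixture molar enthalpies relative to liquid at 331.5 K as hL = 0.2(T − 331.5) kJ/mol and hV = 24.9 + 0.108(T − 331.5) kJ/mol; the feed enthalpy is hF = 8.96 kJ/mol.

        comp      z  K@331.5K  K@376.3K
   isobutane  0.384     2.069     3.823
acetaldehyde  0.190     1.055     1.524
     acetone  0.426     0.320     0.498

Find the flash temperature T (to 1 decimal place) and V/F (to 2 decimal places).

T = 336.6 K, V/F = 0.32

Adiabatic flash: solve Rachford–Rice at each trial T, then check hF = ψ·hV(T) + (1−ψ)·hL(T).
  T = 331.5 K: K = (2.069, 1.055, 0.320), RR gives ψ = 0.224, H_out = 5.568 kJ/mol
  T = 376.3 K: K = (3.823, 1.524, 0.498), RR gives ψ = 0.874, H_out = 27.117 kJ/mol
  T = 353.9 K: K = (2.868, 1.283, 0.405), RR gives ψ = 0.585, H_out = 17.836 kJ/mol
  T = 342.7 K: K = (2.449, 1.167, 0.361), RR gives ψ = 0.426, H_out = 12.404 kJ/mol
  T = 337.1 K: K = (2.254, 1.111, 0.340), RR gives ψ = 0.333, H_out = 9.235 kJ/mol
  T = 334.3 K: K = (2.160, 1.083, 0.330), RR gives ψ = 0.281, H_out = 7.477 kJ/mol
  T = 335.7 K: K = (2.207, 1.097, 0.335), RR gives ψ = 0.307, H_out = 8.372 kJ/mol
  T = 336.4 K: K = (2.230, 1.104, 0.338), RR gives ψ = 0.320, H_out = 8.808 kJ/mol
Linear interpolation between T = 336.4 (H_out = 8.808) and T = 337.1 (H_out = 9.235) on hF = 8.96 gives T ≈ 336.6 K, at which ψ = 0.32.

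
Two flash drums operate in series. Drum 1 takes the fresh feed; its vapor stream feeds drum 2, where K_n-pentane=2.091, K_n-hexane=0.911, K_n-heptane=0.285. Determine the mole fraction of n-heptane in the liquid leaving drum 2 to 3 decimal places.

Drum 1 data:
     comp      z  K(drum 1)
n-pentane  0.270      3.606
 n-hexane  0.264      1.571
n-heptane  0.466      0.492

Drum 1:
Newton iteration, ψ₁⁰ = 0.5:
  ψ₁ = 0.500: g = 0.1055, g' = -0.614 → ψ₁ = 0.672
  ψ₁ = 0.672: g = 0.0054, g' = -0.564 → ψ₁ = 0.681
Converged at ψ₁ = 0.681.
Drum-1 compositions:
  n-pentane: x = 0.097, y = 0.351
  n-hexane: x = 0.190, y = 0.299
  n-heptane: x = 0.713, y = 0.351
Drum-2 feed = drum-1 vapor: z₂ = (0.3508, 0.2986, 0.3506).
Drum 2:
Let ψ₂ = V/F and solve Σ zᵢ(Kᵢ−1)/(1+ψ₂(Kᵢ−1)) = 0.
g(0) = ΣzᵢKᵢ − 1 = 0.105 and g(1) = 1 − Σzᵢ/Kᵢ = -0.726, so a root lies in (0, 1).
Newton–Raphson from ψ₂ = 0.48:
  ψ₂ = 0.480: g = -0.1583, g' = -0.598 → ψ₂ = 0.215
  ψ₂ = 0.215: g = -0.0135, g' = -0.527 → ψ₂ = 0.190
Converged at ψ₂ = 0.190.
  n-pentane: x = 0.291, y = 0.608
  n-hexane: x = 0.304, y = 0.277
  n-heptane: x = 0.406, y = 0.116

x_n-heptane (drum 2) = 0.406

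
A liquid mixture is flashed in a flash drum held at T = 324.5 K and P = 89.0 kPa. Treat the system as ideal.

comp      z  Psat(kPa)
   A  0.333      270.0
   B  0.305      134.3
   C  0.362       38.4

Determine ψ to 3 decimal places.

Raoult's law: Kᵢ = Pᵢˢᵃᵗ/P = Pᵢˢᵃᵗ/89.0.
  K_A = 270.0/89.0 = 3.03371, K_B = 134.3/89.0 = 1.50899, K_C = 38.4/89.0 = 0.43146
Material balance + equilibrium reduce to Σ zᵢ(Kᵢ−1)/(1+ψ(Kᵢ−1)) = 0.
g(0) = ΣzᵢKᵢ − 1 = 0.627 and g(1) = 1 − Σzᵢ/Kᵢ = -0.151, so a root lies in (0, 1).
Newton–Raphson from ψ = 0.5:
  ψ = 0.500: g = 0.1720, g' = -0.617 → ψ = 0.779
  ψ = 0.779: g = 0.0040, g' = -0.624 → ψ = 0.785
Converged at ψ = 0.785.

ψ = 0.785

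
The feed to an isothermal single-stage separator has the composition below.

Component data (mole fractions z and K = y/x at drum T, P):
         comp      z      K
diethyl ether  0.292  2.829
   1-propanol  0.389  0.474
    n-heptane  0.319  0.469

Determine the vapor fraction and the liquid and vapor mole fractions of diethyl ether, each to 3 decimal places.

Newton iteration, ψ⁰ = 0.5:
  ψ = 0.500: g = -0.2293, g' = -0.631 → ψ = 0.137
  ψ = 0.137: g = 0.0240, g' = -0.854 → ψ = 0.165
  ψ = 0.165: g = 0.0006, g' = -0.814 → ψ = 0.166
Converged at ψ = 0.166.
Compositions from xᵢ = zᵢ/(1+ψ(Kᵢ−1)), yᵢ = Kᵢxᵢ:
  diethyl ether: x = 0.224, y = 0.634
  1-propanol: x = 0.426, y = 0.202
  n-heptane: x = 0.350, y = 0.164

ψ = 0.166, x_diethyl ether = 0.224, y_diethyl ether = 0.634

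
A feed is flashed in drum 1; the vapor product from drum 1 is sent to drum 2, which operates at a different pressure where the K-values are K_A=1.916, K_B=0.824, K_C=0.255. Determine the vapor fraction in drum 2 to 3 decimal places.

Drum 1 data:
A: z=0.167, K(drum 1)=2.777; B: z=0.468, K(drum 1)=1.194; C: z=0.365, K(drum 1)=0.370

Drum 1:
Let ψ₁ = V/F and solve Σ zᵢ(Kᵢ−1)/(1+ψ₁(Kᵢ−1)) = 0.
Feasibility: ΣzᵢKᵢ = 1.158, Σzᵢ/Kᵢ = 1.439 — both > 1, two phases present.
Newton iteration, ψ₁⁰ = 0.62:
  ψ₁ = 0.620: g = -0.1551, g' = -0.524 → ψ₁ = 0.324
  ψ₁ = 0.324: g = -0.0151, g' = -0.457 → ψ₁ = 0.291
Converged at ψ₁ = 0.291.
Drum-1 compositions:
  A: x = 0.110, y = 0.306
  B: x = 0.443, y = 0.529
  C: x = 0.447, y = 0.165
Drum-2 feed = drum-1 vapor: z₂ = (0.3057, 0.5289, 0.1654).
Drum 2:
Rachford–Rice: g(ψ₂) = Σ zᵢ(Kᵢ−1)/(1+ψ₂(Kᵢ−1)) = 0.
Feasibility: ΣzᵢKᵢ = 1.064, Σzᵢ/Kᵢ = 1.450 — both > 1, two phases present.
Newton–Raphson from ψ₂ = 0.5:
  ψ₂ = 0.500: g = -0.1063, g' = -0.373 → ψ₂ = 0.215
  ψ₂ = 0.215: g = -0.0096, g' = -0.327 → ψ₂ = 0.186
Converged at ψ₂ = 0.186.
  A: x = 0.261, y = 0.500
  B: x = 0.547, y = 0.451
  C: x = 0.192, y = 0.049

V/F (drum 2) = 0.186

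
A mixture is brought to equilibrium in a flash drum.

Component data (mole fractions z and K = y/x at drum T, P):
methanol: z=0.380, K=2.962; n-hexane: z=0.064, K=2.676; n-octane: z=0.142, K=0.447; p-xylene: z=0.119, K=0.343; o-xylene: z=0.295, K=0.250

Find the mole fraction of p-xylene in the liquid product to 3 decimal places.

Newton–Raphson from ψ = 0.45:
  ψ = 0.450: g = -0.0924, g' = -1.030 → ψ = 0.360
Converged at ψ = 0.360.
Compositions from xᵢ = zᵢ/(1+ψ(Kᵢ−1)), yᵢ = Kᵢxᵢ:
  methanol: x = 0.223, y = 0.659
  n-hexane: x = 0.040, y = 0.107
  n-octane: x = 0.177, y = 0.079
  p-xylene: x = 0.156, y = 0.053
  o-xylene: x = 0.404, y = 0.101

x_p-xylene = 0.156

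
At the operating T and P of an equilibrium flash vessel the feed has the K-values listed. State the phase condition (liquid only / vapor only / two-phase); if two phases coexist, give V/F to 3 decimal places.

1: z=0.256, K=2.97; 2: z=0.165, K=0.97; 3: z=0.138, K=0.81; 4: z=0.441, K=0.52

ΣzᵢKᵢ = 1.261; Σzᵢ/Kᵢ = 1.275.
Both exceed 1, so a two-phase solution exists.
Material balance + equilibrium reduce to Σ zᵢ(Kᵢ−1)/(1+ψ(Kᵢ−1)) = 0.
Iterate (Newton) starting at ψ = 0.5:
  ψ = 0.500: g = -0.0585, g' = -0.434 → ψ = 0.365
  ψ = 0.365: g = 0.0034, g' = -0.491 → ψ = 0.372
Converged at ψ = 0.372.

two-phase, V/F = 0.372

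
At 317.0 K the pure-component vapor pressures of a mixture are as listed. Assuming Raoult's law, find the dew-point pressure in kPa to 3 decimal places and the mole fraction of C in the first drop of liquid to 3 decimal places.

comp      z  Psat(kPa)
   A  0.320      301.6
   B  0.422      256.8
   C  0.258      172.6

At the dew point ψ → 1, so Σzᵢ/Kᵢ = 1 with Kᵢ = Pᵢˢᵃᵗ/P ⇒ 1/P = Σzᵢ/Pᵢˢᵃᵗ.
1/P = 0.320/301.6 + 0.422/256.8 + 0.258/172.6 = 0.004199 ⇒ P = 238.147 kPa
xᵢ = zᵢP/Pᵢˢᵃᵗ ⇒ x_C = 0.258·238.147/172.6 = 0.356

Pdew = 238.147 kPa, x_C = 0.356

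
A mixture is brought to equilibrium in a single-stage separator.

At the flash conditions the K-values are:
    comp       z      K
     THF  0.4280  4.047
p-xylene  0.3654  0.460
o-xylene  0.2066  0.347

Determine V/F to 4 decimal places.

V/F = 0.5461

Material balance + equilibrium reduce to Σ zᵢ(Kᵢ−1)/(1+V/F(Kᵢ−1)) = 0.
Check two-phase: ΣzᵢKᵢ = 1.9719 > 1 and Σzᵢ/Kᵢ = 1.4955 > 1, so g(0) = 0.9719 > 0 and g(1) = -0.4955 < 0.
Newton–Raphson from V/F = 0.67:
  V/F = 0.6700: g = -0.12024, g' = -0.9696 → V/F = 0.5460
  V/F = 0.5460: g = 0.00013, g' = -0.9871 → V/F = 0.5461
Converged at V/F = 0.5461.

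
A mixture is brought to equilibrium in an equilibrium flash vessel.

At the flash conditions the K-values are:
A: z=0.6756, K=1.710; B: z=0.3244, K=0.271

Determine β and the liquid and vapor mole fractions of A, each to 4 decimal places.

β = 0.4698, x_A = 0.5066, y_A = 0.8663

Let β = V/F and solve Σ zᵢ(Kᵢ−1)/(1+β(Kᵢ−1)) = 0.
Feasibility: ΣzᵢKᵢ = 1.2432, Σzᵢ/Kᵢ = 1.5921 — both > 1, two phases present.
Iterate (Newton) starting at β = 0.5:
  β = 0.5000: g = -0.01812, g' = -0.6124 → β = 0.4704
  β = 0.4704: g = -0.00033, g' = -0.5907 → β = 0.4698
Converged at β = 0.4698.
Compositions from xᵢ = zᵢ/(1+β(Kᵢ−1)), yᵢ = Kᵢxᵢ:
  A: x = 0.5066, y = 0.8663
  B: x = 0.4934, y = 0.1337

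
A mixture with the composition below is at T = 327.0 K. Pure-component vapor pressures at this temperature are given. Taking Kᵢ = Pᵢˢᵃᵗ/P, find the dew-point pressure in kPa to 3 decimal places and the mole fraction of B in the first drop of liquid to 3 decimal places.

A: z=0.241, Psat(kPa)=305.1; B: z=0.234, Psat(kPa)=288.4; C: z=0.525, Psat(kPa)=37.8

At the dew point ψ → 1, so Σzᵢ/Kᵢ = 1 with Kᵢ = Pᵢˢᵃᵗ/P ⇒ 1/P = Σzᵢ/Pᵢˢᵃᵗ.
1/P = 0.241/305.1 + 0.234/288.4 + 0.525/37.8 = 0.015490 ⇒ P = 64.557 kPa
xᵢ = zᵢP/Pᵢˢᵃᵗ ⇒ x_B = 0.234·64.557/288.4 = 0.052

Pdew = 64.557 kPa, x_B = 0.052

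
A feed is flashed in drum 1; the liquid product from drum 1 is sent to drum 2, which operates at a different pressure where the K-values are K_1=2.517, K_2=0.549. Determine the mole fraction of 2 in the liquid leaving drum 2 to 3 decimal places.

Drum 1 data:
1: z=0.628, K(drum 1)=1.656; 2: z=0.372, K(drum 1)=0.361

x_2 (drum 2) = 0.771

Drum 1:
Let ψ₁ = V/F and solve Σ zᵢ(Kᵢ−1)/(1+ψ₁(Kᵢ−1)) = 0.
g(0) = ΣzᵢKᵢ − 1 = 0.174 and g(1) = 1 − Σzᵢ/Kᵢ = -0.410, so a root lies in (0, 1).
Newton–Raphson from ψ₁ = 0.63:
  ψ₁ = 0.630: g = -0.1064, g' = -0.561 → ψ₁ = 0.440
  ψ₁ = 0.440: g = -0.0111, g' = -0.457 → ψ₁ = 0.416
Converged at ψ₁ = 0.416.
Drum-1 compositions:
  1: x = 0.493, y = 0.817
  2: x = 0.507, y = 0.183
Drum-2 feed = drum-1 liquid: z₂ = (0.4934, 0.5066).
Drum 2:
Let ψ₂ = V/F and solve Σ zᵢ(Kᵢ−1)/(1+ψ₂(Kᵢ−1)) = 0.
Check two-phase: ΣzᵢKᵢ = 1.520 > 1 and Σzᵢ/Kᵢ = 1.119 > 1, so g(0) = 0.520 > 0 and g(1) = -0.119 < 0.
Binary case is linear: z₁(K₁−1)(1+ψ₂(K₂−1)) + z₂(K₂−1)(1+ψ₂(K₁−1)) = 0
⇒ ψ₂ = [z₁(K₁−1)+z₂(K₂−1)] / [−(K₁−1)(K₂−1)] = 0.5201/0.6842 = 0.760
  1: x = 0.229, y = 0.577
  2: x = 0.771, y = 0.423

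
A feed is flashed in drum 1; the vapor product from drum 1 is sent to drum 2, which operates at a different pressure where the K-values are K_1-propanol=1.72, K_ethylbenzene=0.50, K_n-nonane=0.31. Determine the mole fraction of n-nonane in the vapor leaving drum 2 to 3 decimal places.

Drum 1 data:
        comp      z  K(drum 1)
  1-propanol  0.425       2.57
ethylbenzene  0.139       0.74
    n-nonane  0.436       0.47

Drum 1:
Material balance + equilibrium reduce to Σ zᵢ(Kᵢ−1)/(1+ψ₁(Kᵢ−1)) = 0.
g(0) = ΣzᵢKᵢ − 1 = 0.400 and g(1) = 1 − Σzᵢ/Kᵢ = -0.281, so a root lies in (0, 1).
Iterate (Newton) starting at ψ₁ = 0.37:
  ψ₁ = 0.370: g = 0.0946, g' = -0.620 → ψ₁ = 0.523
  ψ₁ = 0.523: g = 0.0051, g' = -0.563 → ψ₁ = 0.532
Converged at ψ₁ = 0.532.
Drum-1 compositions:
  1-propanol: x = 0.232, y = 0.595
  ethylbenzene: x = 0.161, y = 0.119
  n-nonane: x = 0.607, y = 0.285
Drum-2 feed = drum-1 vapor: z₂ = (0.5953, 0.1194, 0.2853).
Drum 2:
Rachford–Rice: g(ψ₂) = Σ zᵢ(Kᵢ−1)/(1+ψ₂(Kᵢ−1)) = 0.
g(0) = ΣzᵢKᵢ − 1 = 0.172 and g(1) = 1 − Σzᵢ/Kᵢ = -0.505, so a root lies in (0, 1).
Iterate (Newton) starting at ψ₂ = 0.47:
  ψ₂ = 0.470: g = -0.0491, g' = -0.521 → ψ₂ = 0.376
  ψ₂ = 0.376: g = -0.0019, g' = -0.484 → ψ₂ = 0.372
Converged at ψ₂ = 0.372.
  1-propanol: x = 0.470, y = 0.808
  ethylbenzene: x = 0.147, y = 0.073
  n-nonane: x = 0.384, y = 0.119

y_n-nonane (drum 2) = 0.119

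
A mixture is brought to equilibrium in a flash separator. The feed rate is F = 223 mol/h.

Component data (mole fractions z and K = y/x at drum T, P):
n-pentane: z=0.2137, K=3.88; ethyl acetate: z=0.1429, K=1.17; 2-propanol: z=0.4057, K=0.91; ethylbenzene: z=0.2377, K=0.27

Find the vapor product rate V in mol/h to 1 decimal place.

V = 98.3 mol/h

Material balance + equilibrium reduce to Σ zᵢ(Kᵢ−1)/(1+V/F(Kᵢ−1)) = 0.
Check two-phase: ΣzᵢKᵢ = 1.4297 > 1 and Σzᵢ/Kᵢ = 1.5034 > 1, so g(0) = 0.4297 > 0 and g(1) = -0.5034 < 0.
Newton–Raphson from V/F = 0.5:
  V/F = 0.5000: g = -0.03687, g' = -0.6190 → V/F = 0.4404
  V/F = 0.4404: g = 0.00014, g' = -0.6268 → V/F = 0.4407
Converged at V/F = 0.4407.
Then V = V/F·F = 0.4407·223 = 98.3 mol/h and L = F − V = 124.7 mol/h.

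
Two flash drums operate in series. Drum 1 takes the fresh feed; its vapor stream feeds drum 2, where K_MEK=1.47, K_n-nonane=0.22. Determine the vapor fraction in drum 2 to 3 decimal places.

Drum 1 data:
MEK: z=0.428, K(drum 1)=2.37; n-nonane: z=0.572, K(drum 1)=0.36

Drum 1:
Material balance + equilibrium reduce to Σ zᵢ(Kᵢ−1)/(1+ψ₁(Kᵢ−1)) = 0.
Check two-phase: ΣzᵢKᵢ = 1.220 > 1 and Σzᵢ/Kᵢ = 1.769 > 1, so g(0) = 0.220 > 0 and g(1) = -0.769 < 0.
Binary case is linear: z₁(K₁−1)(1+ψ₁(K₂−1)) + z₂(K₂−1)(1+ψ₁(K₁−1)) = 0
⇒ ψ₁ = [z₁(K₁−1)+z₂(K₂−1)] / [−(K₁−1)(K₂−1)] = 0.2203/0.8768 = 0.251
Drum-1 compositions:
  MEK: x = 0.318, y = 0.755
  n-nonane: x = 0.682, y = 0.245
Drum-2 feed = drum-1 vapor: z₂ = (0.7546, 0.2454).
Drum 2:
Newton iteration, ψ₂⁰ = 0.5:
  ψ₂ = 0.500: g = -0.0266, g' = -0.510 → ψ₂ = 0.448
  ψ₂ = 0.448: g = -0.0012, g' = -0.466 → ψ₂ = 0.445
Converged at ψ₂ = 0.445.
  MEK: x = 0.624, y = 0.917
  n-nonane: x = 0.376, y = 0.083

V/F (drum 2) = 0.445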